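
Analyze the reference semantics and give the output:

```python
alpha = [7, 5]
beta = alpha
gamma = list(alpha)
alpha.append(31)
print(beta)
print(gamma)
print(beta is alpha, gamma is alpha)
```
[7, 5, 31]
[7, 5]
True False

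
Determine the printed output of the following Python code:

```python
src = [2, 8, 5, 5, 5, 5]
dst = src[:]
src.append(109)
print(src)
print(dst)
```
[2, 8, 5, 5, 5, 5, 109]
[2, 8, 5, 5, 5, 5]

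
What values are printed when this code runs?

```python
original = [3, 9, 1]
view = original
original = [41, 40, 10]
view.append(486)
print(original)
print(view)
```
[41, 40, 10]
[3, 9, 1, 486]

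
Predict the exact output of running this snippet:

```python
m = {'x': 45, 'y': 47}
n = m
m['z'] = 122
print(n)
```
{'x': 45, 'y': 47, 'z': 122}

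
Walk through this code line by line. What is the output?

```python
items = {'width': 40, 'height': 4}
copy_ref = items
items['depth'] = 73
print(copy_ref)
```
{'width': 40, 'height': 4, 'depth': 73}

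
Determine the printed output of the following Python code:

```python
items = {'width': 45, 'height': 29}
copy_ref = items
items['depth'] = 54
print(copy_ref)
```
{'width': 45, 'height': 29, 'depth': 54}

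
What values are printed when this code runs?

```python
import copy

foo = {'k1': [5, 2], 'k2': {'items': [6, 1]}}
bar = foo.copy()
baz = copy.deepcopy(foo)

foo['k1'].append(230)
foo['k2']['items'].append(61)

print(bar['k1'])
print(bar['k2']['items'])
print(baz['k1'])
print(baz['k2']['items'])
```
[5, 2, 230]
[6, 1, 61]
[5, 2]
[6, 1]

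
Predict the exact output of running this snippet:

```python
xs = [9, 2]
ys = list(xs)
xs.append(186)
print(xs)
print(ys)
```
[9, 2, 186]
[9, 2]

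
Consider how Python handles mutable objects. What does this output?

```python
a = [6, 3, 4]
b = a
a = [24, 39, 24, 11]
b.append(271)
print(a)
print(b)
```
[24, 39, 24, 11]
[6, 3, 4, 271]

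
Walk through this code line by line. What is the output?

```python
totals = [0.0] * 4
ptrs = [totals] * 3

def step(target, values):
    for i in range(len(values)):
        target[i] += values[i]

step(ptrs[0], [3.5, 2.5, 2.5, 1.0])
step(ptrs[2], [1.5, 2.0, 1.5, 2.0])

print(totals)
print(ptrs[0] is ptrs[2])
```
[5.0, 4.5, 4.0, 3.0]
True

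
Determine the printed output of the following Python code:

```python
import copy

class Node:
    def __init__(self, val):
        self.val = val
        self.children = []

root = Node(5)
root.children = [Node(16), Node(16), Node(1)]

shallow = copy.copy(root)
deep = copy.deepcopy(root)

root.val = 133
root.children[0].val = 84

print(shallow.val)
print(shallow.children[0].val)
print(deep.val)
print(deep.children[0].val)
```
5
84
5
16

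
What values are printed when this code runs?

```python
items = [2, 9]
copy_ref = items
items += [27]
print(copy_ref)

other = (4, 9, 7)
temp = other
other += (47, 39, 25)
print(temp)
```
[2, 9, 27]
(4, 9, 7)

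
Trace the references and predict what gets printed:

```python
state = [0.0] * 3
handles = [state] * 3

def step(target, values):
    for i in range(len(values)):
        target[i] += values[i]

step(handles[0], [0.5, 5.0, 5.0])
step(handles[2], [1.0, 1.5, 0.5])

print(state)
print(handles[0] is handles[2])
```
[1.5, 6.5, 5.5]
True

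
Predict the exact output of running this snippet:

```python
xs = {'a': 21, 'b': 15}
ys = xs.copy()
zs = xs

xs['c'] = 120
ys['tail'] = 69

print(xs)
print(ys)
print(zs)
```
{'a': 21, 'b': 15, 'c': 120}
{'a': 21, 'b': 15, 'tail': 69}
{'a': 21, 'b': 15, 'c': 120}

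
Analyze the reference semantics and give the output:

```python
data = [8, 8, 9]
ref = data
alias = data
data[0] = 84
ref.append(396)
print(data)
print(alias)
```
[84, 8, 9, 396]
[84, 8, 9, 396]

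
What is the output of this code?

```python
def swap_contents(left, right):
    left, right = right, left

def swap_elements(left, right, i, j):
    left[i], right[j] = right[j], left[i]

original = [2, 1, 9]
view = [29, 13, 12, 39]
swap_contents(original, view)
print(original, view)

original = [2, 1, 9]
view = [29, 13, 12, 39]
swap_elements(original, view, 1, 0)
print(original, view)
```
[2, 1, 9] [29, 13, 12, 39]
[2, 29, 9] [1, 13, 12, 39]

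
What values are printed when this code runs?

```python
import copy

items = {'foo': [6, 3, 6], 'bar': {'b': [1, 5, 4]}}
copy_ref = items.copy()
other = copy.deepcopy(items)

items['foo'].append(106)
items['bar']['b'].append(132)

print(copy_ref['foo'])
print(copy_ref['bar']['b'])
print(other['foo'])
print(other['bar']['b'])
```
[6, 3, 6, 106]
[1, 5, 4, 132]
[6, 3, 6]
[1, 5, 4]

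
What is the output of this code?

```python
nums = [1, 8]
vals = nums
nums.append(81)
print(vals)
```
[1, 8, 81]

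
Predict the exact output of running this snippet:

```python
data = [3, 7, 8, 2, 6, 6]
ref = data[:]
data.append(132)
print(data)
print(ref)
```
[3, 7, 8, 2, 6, 6, 132]
[3, 7, 8, 2, 6, 6]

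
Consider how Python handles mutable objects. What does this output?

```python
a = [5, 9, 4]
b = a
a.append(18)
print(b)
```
[5, 9, 4, 18]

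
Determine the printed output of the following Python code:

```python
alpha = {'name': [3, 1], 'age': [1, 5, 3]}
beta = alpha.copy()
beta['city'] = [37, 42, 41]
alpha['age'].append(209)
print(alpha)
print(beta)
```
{'name': [3, 1], 'age': [1, 5, 3, 209]}
{'name': [3, 1], 'age': [1, 5, 3, 209], 'city': [37, 42, 41]}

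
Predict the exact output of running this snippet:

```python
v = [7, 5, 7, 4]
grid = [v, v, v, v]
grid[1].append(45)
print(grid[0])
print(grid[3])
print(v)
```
[7, 5, 7, 4, 45]
[7, 5, 7, 4, 45]
[7, 5, 7, 4, 45]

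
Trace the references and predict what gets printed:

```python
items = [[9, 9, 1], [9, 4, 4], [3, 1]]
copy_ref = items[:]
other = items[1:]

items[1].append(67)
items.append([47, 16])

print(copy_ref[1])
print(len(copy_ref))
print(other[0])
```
[9, 4, 4, 67]
3
[9, 4, 4, 67]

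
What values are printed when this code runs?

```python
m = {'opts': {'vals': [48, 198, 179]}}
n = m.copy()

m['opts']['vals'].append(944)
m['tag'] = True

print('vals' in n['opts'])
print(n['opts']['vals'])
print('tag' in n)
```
True
[48, 198, 179, 944]
False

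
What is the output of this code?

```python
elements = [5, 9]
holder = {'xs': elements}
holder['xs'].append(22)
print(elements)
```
[5, 9, 22]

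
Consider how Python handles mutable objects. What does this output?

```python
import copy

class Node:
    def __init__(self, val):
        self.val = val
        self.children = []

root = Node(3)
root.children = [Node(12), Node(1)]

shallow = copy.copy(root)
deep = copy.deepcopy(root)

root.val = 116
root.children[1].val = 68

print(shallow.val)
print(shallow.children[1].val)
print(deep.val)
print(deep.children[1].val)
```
3
68
3
1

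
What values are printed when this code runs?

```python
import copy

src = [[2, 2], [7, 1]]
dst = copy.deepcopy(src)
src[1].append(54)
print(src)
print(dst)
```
[[2, 2], [7, 1, 54]]
[[2, 2], [7, 1]]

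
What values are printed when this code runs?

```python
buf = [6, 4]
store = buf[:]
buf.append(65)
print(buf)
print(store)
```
[6, 4, 65]
[6, 4]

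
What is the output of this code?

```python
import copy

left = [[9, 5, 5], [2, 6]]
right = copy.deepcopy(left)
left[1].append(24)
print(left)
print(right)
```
[[9, 5, 5], [2, 6, 24]]
[[9, 5, 5], [2, 6]]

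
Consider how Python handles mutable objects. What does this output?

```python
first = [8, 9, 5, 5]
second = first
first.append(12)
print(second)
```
[8, 9, 5, 5, 12]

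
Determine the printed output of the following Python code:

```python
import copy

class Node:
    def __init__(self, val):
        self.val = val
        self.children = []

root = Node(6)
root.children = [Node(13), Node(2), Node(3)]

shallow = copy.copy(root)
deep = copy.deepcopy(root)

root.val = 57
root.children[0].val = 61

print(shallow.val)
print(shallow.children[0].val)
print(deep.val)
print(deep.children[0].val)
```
6
61
6
13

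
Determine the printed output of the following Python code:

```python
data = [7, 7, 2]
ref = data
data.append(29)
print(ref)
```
[7, 7, 2, 29]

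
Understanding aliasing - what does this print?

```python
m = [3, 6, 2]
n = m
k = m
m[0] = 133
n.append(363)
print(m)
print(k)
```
[133, 6, 2, 363]
[133, 6, 2, 363]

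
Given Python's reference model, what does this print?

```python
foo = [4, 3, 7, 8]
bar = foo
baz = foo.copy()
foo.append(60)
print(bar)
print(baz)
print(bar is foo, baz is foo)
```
[4, 3, 7, 8, 60]
[4, 3, 7, 8]
True False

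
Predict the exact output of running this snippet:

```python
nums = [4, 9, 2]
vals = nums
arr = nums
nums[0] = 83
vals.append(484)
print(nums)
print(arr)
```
[83, 9, 2, 484]
[83, 9, 2, 484]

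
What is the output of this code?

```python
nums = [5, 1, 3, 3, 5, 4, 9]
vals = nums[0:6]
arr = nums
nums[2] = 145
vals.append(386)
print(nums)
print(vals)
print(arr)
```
[5, 1, 145, 3, 5, 4, 9]
[5, 1, 3, 3, 5, 4, 386]
[5, 1, 145, 3, 5, 4, 9]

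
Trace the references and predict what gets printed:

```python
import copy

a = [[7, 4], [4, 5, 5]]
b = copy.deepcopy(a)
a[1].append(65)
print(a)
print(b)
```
[[7, 4], [4, 5, 5, 65]]
[[7, 4], [4, 5, 5]]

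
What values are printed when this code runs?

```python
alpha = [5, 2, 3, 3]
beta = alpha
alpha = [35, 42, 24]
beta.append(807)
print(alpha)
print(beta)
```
[35, 42, 24]
[5, 2, 3, 3, 807]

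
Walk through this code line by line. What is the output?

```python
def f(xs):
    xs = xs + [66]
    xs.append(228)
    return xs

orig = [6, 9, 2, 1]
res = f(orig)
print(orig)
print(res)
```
[6, 9, 2, 1]
[6, 9, 2, 1, 66, 228]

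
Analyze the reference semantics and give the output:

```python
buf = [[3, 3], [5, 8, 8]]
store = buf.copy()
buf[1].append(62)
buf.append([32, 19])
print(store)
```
[[3, 3], [5, 8, 8, 62]]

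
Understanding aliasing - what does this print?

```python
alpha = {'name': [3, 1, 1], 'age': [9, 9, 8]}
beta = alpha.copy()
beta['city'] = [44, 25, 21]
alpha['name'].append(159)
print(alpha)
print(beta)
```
{'name': [3, 1, 1, 159], 'age': [9, 9, 8]}
{'name': [3, 1, 1, 159], 'age': [9, 9, 8], 'city': [44, 25, 21]}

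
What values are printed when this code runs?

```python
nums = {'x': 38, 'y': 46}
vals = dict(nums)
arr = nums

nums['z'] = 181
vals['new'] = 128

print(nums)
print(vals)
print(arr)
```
{'x': 38, 'y': 46, 'z': 181}
{'x': 38, 'y': 46, 'new': 128}
{'x': 38, 'y': 46, 'z': 181}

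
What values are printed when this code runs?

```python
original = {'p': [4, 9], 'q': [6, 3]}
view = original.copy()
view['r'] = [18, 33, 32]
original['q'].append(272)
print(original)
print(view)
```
{'p': [4, 9], 'q': [6, 3, 272]}
{'p': [4, 9], 'q': [6, 3, 272], 'r': [18, 33, 32]}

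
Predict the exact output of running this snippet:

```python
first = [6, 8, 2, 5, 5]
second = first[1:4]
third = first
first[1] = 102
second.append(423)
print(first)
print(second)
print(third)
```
[6, 102, 2, 5, 5]
[8, 2, 5, 423]
[6, 102, 2, 5, 5]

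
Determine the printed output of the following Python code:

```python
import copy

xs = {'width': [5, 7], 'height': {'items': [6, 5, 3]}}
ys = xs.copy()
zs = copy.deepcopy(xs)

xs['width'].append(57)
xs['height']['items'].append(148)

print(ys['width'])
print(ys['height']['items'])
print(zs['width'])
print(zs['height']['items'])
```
[5, 7, 57]
[6, 5, 3, 148]
[5, 7]
[6, 5, 3]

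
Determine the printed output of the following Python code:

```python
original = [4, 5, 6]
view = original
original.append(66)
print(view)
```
[4, 5, 6, 66]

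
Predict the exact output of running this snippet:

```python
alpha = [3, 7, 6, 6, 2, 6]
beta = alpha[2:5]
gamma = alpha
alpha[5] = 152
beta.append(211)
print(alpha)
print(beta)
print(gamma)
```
[3, 7, 6, 6, 2, 152]
[6, 6, 2, 211]
[3, 7, 6, 6, 2, 152]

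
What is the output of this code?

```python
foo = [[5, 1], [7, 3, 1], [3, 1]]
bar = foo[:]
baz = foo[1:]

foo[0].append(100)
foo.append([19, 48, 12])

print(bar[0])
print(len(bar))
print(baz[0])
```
[5, 1, 100]
3
[7, 3, 1]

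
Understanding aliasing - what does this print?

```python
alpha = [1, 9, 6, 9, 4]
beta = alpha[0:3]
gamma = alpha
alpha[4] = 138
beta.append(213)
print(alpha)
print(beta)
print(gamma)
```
[1, 9, 6, 9, 138]
[1, 9, 6, 213]
[1, 9, 6, 9, 138]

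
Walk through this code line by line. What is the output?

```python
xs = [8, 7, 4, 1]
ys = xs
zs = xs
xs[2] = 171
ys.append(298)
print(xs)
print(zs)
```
[8, 7, 171, 1, 298]
[8, 7, 171, 1, 298]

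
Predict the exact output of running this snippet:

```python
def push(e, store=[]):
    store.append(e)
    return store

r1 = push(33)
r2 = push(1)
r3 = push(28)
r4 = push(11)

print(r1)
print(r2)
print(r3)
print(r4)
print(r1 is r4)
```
[33, 1, 28, 11]
[33, 1, 28, 11]
[33, 1, 28, 11]
[33, 1, 28, 11]
True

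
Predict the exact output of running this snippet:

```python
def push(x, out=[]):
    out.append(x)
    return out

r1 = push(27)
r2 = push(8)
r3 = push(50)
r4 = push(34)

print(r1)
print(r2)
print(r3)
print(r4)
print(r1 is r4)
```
[27, 8, 50, 34]
[27, 8, 50, 34]
[27, 8, 50, 34]
[27, 8, 50, 34]
True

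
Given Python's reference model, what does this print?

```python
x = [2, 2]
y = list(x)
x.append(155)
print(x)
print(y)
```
[2, 2, 155]
[2, 2]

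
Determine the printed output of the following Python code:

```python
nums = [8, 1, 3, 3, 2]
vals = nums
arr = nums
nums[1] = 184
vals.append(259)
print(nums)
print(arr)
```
[8, 184, 3, 3, 2, 259]
[8, 184, 3, 3, 2, 259]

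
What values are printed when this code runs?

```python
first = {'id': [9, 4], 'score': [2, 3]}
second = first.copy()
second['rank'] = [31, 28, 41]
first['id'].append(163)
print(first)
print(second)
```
{'id': [9, 4, 163], 'score': [2, 3]}
{'id': [9, 4, 163], 'score': [2, 3], 'rank': [31, 28, 41]}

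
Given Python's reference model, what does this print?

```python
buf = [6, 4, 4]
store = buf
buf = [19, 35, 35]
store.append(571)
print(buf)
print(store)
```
[19, 35, 35]
[6, 4, 4, 571]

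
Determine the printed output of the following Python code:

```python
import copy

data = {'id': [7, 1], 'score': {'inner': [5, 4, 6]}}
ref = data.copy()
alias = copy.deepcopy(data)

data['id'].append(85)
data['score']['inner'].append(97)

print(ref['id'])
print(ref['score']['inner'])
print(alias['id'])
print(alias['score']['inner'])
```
[7, 1, 85]
[5, 4, 6, 97]
[7, 1]
[5, 4, 6]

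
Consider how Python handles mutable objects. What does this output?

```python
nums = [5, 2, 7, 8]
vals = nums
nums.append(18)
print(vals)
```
[5, 2, 7, 8, 18]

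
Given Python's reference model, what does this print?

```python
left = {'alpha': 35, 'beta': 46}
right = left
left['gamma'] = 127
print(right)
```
{'alpha': 35, 'beta': 46, 'gamma': 127}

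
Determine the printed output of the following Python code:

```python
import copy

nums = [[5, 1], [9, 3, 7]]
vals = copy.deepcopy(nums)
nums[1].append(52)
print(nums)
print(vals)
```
[[5, 1], [9, 3, 7, 52]]
[[5, 1], [9, 3, 7]]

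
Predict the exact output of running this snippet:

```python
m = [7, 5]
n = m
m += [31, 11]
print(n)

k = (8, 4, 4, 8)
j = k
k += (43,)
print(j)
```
[7, 5, 31, 11]
(8, 4, 4, 8)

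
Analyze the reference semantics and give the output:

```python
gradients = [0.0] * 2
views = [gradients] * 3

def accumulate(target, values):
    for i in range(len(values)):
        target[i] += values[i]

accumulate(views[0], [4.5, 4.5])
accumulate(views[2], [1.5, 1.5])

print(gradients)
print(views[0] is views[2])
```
[6.0, 6.0]
True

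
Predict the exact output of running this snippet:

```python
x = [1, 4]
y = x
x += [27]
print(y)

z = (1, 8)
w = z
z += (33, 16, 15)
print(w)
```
[1, 4, 27]
(1, 8)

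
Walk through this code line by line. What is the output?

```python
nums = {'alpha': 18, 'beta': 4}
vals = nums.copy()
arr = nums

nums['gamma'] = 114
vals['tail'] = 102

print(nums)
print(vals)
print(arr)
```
{'alpha': 18, 'beta': 4, 'gamma': 114}
{'alpha': 18, 'beta': 4, 'tail': 102}
{'alpha': 18, 'beta': 4, 'gamma': 114}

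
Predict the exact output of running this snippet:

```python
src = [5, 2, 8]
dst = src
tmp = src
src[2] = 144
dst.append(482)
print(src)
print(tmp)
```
[5, 2, 144, 482]
[5, 2, 144, 482]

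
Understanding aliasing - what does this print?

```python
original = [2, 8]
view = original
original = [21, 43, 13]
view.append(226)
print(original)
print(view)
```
[21, 43, 13]
[2, 8, 226]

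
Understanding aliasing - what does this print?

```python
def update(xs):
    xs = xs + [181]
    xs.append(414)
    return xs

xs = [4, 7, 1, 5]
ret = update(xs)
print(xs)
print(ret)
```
[4, 7, 1, 5]
[4, 7, 1, 5, 181, 414]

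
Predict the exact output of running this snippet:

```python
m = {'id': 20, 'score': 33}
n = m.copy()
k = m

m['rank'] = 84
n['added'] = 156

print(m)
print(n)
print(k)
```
{'id': 20, 'score': 33, 'rank': 84}
{'id': 20, 'score': 33, 'added': 156}
{'id': 20, 'score': 33, 'rank': 84}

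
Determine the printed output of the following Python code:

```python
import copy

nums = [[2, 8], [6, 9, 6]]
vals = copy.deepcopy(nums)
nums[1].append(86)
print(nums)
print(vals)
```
[[2, 8], [6, 9, 6, 86]]
[[2, 8], [6, 9, 6]]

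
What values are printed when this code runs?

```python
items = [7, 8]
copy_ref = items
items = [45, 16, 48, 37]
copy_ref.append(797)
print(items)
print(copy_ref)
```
[45, 16, 48, 37]
[7, 8, 797]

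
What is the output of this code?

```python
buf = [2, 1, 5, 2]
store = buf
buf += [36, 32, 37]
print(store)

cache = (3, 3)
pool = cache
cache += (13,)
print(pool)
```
[2, 1, 5, 2, 36, 32, 37]
(3, 3)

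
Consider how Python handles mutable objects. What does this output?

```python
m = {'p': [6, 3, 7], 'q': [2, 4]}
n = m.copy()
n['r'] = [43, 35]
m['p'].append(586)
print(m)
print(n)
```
{'p': [6, 3, 7, 586], 'q': [2, 4]}
{'p': [6, 3, 7, 586], 'q': [2, 4], 'r': [43, 35]}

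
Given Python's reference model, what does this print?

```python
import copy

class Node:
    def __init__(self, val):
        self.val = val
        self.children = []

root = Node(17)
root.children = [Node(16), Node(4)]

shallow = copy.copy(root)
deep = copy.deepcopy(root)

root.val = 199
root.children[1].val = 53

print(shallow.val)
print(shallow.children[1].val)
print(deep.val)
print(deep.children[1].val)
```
17
53
17
4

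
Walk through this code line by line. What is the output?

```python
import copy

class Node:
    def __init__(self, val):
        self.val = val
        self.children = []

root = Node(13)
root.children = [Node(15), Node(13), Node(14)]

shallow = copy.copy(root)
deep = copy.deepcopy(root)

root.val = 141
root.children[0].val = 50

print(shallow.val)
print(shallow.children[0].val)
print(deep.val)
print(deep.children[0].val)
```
13
50
13
15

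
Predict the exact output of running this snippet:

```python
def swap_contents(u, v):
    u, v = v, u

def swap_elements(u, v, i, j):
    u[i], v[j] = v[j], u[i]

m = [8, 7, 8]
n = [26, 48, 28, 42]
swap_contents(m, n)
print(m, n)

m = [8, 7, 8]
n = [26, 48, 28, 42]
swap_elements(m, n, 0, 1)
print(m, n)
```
[8, 7, 8] [26, 48, 28, 42]
[48, 7, 8] [26, 8, 28, 42]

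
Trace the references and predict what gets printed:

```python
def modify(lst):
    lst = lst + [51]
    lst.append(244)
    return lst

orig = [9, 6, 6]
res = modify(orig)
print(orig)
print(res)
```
[9, 6, 6]
[9, 6, 6, 51, 244]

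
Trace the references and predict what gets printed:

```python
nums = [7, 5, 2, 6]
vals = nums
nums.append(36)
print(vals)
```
[7, 5, 2, 6, 36]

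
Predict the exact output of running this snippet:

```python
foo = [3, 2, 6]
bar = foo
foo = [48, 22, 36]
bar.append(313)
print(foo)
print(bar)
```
[48, 22, 36]
[3, 2, 6, 313]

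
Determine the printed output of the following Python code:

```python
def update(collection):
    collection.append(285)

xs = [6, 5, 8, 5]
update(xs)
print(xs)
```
[6, 5, 8, 5, 285]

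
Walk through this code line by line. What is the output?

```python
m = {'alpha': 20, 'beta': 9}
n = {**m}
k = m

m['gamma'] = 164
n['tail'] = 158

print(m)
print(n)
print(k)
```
{'alpha': 20, 'beta': 9, 'gamma': 164}
{'alpha': 20, 'beta': 9, 'tail': 158}
{'alpha': 20, 'beta': 9, 'gamma': 164}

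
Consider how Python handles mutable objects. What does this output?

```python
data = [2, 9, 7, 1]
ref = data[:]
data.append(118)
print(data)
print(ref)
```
[2, 9, 7, 1, 118]
[2, 9, 7, 1]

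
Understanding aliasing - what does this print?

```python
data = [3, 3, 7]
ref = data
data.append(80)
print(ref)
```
[3, 3, 7, 80]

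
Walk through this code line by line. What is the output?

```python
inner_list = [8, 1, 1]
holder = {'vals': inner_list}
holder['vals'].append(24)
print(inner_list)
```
[8, 1, 1, 24]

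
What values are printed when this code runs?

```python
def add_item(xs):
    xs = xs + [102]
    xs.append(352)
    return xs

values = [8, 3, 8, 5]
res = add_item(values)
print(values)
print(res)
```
[8, 3, 8, 5]
[8, 3, 8, 5, 102, 352]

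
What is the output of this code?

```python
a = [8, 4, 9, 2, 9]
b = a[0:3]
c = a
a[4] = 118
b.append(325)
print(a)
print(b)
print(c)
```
[8, 4, 9, 2, 118]
[8, 4, 9, 325]
[8, 4, 9, 2, 118]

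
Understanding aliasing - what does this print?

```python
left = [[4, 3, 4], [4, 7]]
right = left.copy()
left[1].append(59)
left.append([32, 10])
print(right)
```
[[4, 3, 4], [4, 7, 59]]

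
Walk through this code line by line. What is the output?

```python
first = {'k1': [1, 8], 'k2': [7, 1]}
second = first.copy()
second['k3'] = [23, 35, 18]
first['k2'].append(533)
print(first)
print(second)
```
{'k1': [1, 8], 'k2': [7, 1, 533]}
{'k1': [1, 8], 'k2': [7, 1, 533], 'k3': [23, 35, 18]}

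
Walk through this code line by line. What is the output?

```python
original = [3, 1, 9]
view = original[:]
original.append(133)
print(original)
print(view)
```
[3, 1, 9, 133]
[3, 1, 9]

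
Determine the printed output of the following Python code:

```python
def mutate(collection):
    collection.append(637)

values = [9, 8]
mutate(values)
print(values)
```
[9, 8, 637]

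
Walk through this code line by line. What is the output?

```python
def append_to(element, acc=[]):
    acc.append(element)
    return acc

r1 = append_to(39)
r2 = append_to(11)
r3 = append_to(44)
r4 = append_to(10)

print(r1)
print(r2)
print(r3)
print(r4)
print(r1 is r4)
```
[39, 11, 44, 10]
[39, 11, 44, 10]
[39, 11, 44, 10]
[39, 11, 44, 10]
True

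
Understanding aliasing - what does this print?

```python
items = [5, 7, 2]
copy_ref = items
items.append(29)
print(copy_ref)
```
[5, 7, 2, 29]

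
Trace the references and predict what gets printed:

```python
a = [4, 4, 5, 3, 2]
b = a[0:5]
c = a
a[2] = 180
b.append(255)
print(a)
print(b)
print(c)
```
[4, 4, 180, 3, 2]
[4, 4, 5, 3, 2, 255]
[4, 4, 180, 3, 2]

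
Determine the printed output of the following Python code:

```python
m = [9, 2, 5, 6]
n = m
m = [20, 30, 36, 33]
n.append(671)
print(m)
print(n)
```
[20, 30, 36, 33]
[9, 2, 5, 6, 671]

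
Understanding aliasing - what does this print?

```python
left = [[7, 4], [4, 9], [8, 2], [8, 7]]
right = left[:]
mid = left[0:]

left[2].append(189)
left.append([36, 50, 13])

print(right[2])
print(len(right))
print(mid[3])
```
[8, 2, 189]
4
[8, 7]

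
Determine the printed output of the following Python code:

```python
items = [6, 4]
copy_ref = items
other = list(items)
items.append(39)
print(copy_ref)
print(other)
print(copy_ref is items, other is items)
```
[6, 4, 39]
[6, 4]
True False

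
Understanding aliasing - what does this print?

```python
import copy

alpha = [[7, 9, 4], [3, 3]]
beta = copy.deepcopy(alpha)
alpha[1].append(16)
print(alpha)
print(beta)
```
[[7, 9, 4], [3, 3, 16]]
[[7, 9, 4], [3, 3]]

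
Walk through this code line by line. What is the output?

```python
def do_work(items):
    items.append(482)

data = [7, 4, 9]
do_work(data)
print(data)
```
[7, 4, 9, 482]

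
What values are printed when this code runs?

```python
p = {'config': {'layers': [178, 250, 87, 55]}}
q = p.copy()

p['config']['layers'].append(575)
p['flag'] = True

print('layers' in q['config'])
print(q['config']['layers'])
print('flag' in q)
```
True
[178, 250, 87, 55, 575]
False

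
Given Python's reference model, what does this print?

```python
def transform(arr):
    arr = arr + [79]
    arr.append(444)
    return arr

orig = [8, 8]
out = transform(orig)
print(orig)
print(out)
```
[8, 8]
[8, 8, 79, 444]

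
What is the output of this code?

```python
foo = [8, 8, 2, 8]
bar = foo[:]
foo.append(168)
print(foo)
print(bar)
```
[8, 8, 2, 8, 168]
[8, 8, 2, 8]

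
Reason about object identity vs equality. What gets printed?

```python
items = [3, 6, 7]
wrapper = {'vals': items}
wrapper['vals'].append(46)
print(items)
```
[3, 6, 7, 46]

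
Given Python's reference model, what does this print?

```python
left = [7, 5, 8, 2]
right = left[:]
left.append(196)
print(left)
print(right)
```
[7, 5, 8, 2, 196]
[7, 5, 8, 2]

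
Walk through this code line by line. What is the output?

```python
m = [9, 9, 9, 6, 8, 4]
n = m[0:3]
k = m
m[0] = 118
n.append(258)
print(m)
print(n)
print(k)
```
[118, 9, 9, 6, 8, 4]
[9, 9, 9, 258]
[118, 9, 9, 6, 8, 4]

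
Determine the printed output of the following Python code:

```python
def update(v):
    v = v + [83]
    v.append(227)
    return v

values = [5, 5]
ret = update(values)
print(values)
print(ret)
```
[5, 5]
[5, 5, 83, 227]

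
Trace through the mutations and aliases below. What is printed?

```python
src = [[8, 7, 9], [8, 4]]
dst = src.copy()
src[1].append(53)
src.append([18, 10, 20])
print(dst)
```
[[8, 7, 9], [8, 4, 53]]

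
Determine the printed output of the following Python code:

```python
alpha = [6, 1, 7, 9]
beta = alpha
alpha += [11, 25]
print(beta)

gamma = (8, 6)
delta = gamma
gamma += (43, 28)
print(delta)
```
[6, 1, 7, 9, 11, 25]
(8, 6)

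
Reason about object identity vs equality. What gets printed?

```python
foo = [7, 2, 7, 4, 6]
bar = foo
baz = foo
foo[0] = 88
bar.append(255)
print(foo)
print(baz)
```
[88, 2, 7, 4, 6, 255]
[88, 2, 7, 4, 6, 255]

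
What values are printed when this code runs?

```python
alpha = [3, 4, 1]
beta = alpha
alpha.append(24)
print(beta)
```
[3, 4, 1, 24]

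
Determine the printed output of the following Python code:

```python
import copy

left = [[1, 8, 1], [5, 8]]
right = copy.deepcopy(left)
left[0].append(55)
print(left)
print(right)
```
[[1, 8, 1, 55], [5, 8]]
[[1, 8, 1], [5, 8]]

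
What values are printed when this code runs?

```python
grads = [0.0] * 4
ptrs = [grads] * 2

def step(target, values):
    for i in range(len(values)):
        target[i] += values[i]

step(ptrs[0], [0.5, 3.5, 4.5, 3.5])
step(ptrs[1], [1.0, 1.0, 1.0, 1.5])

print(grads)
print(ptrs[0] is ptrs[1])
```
[1.5, 4.5, 5.5, 5.0]
True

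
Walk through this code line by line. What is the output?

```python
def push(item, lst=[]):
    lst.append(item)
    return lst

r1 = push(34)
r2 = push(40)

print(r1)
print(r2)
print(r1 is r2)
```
[34, 40]
[34, 40]
True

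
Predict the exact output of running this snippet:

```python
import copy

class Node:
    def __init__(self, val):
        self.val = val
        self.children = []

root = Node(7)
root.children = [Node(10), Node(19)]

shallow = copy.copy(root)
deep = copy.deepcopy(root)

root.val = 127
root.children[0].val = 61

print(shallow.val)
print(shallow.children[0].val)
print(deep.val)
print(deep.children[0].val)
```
7
61
7
10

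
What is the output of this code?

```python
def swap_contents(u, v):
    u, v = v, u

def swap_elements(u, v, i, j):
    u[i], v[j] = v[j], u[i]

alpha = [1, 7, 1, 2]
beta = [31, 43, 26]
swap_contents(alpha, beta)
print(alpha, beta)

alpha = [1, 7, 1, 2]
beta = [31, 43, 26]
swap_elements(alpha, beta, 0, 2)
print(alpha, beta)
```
[1, 7, 1, 2] [31, 43, 26]
[26, 7, 1, 2] [31, 43, 1]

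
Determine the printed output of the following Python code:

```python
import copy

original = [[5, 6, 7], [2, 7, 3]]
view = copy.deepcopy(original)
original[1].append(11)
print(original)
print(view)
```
[[5, 6, 7], [2, 7, 3, 11]]
[[5, 6, 7], [2, 7, 3]]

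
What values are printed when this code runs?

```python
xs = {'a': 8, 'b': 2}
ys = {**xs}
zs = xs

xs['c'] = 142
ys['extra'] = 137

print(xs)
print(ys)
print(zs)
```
{'a': 8, 'b': 2, 'c': 142}
{'a': 8, 'b': 2, 'extra': 137}
{'a': 8, 'b': 2, 'c': 142}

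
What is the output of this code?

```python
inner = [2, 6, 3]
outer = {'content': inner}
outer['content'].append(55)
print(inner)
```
[2, 6, 3, 55]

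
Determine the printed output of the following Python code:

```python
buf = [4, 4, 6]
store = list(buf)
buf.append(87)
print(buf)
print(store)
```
[4, 4, 6, 87]
[4, 4, 6]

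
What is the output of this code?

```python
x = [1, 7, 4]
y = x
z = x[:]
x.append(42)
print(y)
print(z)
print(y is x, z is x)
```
[1, 7, 4, 42]
[1, 7, 4]
True False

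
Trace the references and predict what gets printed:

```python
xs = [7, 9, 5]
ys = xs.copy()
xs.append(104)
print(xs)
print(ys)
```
[7, 9, 5, 104]
[7, 9, 5]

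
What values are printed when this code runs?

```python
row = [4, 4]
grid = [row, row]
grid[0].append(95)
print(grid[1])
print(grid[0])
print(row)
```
[4, 4, 95]
[4, 4, 95]
[4, 4, 95]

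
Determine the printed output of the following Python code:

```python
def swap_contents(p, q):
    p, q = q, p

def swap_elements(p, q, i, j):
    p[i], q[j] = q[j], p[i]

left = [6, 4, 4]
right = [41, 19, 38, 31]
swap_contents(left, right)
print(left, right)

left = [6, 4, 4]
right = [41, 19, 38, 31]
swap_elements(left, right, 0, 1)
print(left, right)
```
[6, 4, 4] [41, 19, 38, 31]
[19, 4, 4] [41, 6, 38, 31]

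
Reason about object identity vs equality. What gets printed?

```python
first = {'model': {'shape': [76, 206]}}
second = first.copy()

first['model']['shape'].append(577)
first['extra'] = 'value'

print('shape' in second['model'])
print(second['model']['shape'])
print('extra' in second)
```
True
[76, 206, 577]
False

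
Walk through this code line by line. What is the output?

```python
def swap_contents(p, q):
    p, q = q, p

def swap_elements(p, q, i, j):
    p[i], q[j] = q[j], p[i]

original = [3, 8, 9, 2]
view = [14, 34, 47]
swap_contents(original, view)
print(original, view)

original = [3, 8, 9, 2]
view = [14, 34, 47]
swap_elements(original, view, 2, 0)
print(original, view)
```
[3, 8, 9, 2] [14, 34, 47]
[3, 8, 14, 2] [9, 34, 47]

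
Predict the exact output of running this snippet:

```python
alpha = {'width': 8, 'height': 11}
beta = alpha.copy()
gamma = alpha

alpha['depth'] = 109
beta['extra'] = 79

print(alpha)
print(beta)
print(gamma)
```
{'width': 8, 'height': 11, 'depth': 109}
{'width': 8, 'height': 11, 'extra': 79}
{'width': 8, 'height': 11, 'depth': 109}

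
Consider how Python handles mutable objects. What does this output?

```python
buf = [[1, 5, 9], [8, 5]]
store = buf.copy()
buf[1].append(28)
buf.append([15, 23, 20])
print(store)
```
[[1, 5, 9], [8, 5, 28]]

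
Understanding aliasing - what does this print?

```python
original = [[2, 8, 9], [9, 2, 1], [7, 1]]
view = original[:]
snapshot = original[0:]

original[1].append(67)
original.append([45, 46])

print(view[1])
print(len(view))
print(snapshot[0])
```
[9, 2, 1, 67]
3
[2, 8, 9]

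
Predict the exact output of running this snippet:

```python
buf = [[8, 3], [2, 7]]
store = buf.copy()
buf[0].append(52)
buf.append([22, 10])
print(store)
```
[[8, 3, 52], [2, 7]]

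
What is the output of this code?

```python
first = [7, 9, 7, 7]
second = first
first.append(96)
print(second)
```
[7, 9, 7, 7, 96]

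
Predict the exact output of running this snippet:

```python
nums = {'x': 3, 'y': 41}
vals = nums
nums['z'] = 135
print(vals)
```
{'x': 3, 'y': 41, 'z': 135}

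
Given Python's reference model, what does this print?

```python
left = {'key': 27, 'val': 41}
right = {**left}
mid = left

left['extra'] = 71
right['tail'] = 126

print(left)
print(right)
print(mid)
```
{'key': 27, 'val': 41, 'extra': 71}
{'key': 27, 'val': 41, 'tail': 126}
{'key': 27, 'val': 41, 'extra': 71}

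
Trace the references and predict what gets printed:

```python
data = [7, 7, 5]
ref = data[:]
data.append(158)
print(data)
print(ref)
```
[7, 7, 5, 158]
[7, 7, 5]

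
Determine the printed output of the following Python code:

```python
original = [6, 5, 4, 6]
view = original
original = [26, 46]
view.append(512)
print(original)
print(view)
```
[26, 46]
[6, 5, 4, 6, 512]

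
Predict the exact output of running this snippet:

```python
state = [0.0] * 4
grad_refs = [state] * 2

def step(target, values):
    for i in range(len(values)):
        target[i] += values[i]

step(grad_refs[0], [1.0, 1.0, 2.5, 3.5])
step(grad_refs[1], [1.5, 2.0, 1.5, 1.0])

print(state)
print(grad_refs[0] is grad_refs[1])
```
[2.5, 3.0, 4.0, 4.5]
True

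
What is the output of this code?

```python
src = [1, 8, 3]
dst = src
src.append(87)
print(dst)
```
[1, 8, 3, 87]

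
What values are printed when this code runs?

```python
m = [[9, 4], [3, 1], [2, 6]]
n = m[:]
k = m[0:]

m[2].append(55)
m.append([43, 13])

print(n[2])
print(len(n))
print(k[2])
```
[2, 6, 55]
3
[2, 6, 55]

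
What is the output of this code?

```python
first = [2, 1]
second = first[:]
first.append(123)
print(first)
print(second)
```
[2, 1, 123]
[2, 1]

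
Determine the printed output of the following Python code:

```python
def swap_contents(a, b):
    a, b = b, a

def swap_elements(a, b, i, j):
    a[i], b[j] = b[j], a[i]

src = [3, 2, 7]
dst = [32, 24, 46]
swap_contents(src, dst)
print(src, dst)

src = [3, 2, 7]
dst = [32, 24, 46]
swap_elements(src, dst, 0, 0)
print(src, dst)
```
[3, 2, 7] [32, 24, 46]
[32, 2, 7] [3, 24, 46]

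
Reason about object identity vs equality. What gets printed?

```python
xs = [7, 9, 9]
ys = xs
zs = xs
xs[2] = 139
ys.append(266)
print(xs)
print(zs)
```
[7, 9, 139, 266]
[7, 9, 139, 266]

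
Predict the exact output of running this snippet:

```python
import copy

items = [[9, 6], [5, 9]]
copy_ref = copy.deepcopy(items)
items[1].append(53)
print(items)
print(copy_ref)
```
[[9, 6], [5, 9, 53]]
[[9, 6], [5, 9]]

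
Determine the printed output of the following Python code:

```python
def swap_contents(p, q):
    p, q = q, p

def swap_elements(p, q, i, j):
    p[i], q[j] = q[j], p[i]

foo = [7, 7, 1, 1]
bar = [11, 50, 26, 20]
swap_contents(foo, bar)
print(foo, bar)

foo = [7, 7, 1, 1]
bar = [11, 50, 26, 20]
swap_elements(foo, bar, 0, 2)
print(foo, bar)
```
[7, 7, 1, 1] [11, 50, 26, 20]
[26, 7, 1, 1] [11, 50, 7, 20]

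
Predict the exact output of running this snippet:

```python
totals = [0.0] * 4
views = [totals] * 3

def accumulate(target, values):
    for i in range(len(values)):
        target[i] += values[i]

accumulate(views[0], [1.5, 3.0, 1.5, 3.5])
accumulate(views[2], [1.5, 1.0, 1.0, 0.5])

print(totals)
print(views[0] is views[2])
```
[3.0, 4.0, 2.5, 4.0]
True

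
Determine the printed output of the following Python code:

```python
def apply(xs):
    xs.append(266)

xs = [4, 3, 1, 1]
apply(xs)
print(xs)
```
[4, 3, 1, 1, 266]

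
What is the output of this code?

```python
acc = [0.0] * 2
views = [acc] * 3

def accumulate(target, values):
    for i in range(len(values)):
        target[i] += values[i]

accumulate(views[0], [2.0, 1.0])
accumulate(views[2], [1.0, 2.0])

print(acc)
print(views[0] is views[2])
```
[3.0, 3.0]
True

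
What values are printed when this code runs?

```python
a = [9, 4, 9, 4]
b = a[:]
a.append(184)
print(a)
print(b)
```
[9, 4, 9, 4, 184]
[9, 4, 9, 4]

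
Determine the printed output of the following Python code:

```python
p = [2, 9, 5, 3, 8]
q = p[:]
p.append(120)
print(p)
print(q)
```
[2, 9, 5, 3, 8, 120]
[2, 9, 5, 3, 8]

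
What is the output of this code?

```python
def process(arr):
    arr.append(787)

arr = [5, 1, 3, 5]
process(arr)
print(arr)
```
[5, 1, 3, 5, 787]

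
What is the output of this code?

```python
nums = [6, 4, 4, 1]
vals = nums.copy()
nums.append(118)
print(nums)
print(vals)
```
[6, 4, 4, 1, 118]
[6, 4, 4, 1]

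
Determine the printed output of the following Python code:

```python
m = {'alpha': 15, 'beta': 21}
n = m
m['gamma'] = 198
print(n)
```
{'alpha': 15, 'beta': 21, 'gamma': 198}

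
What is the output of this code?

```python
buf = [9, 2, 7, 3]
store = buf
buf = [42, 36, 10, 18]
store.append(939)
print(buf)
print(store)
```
[42, 36, 10, 18]
[9, 2, 7, 3, 939]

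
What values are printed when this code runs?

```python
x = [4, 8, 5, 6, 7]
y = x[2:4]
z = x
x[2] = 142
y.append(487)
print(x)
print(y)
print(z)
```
[4, 8, 142, 6, 7]
[5, 6, 487]
[4, 8, 142, 6, 7]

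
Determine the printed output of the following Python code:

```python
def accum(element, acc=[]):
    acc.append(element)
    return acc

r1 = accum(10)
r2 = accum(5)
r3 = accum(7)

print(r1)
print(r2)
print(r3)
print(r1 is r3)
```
[10, 5, 7]
[10, 5, 7]
[10, 5, 7]
True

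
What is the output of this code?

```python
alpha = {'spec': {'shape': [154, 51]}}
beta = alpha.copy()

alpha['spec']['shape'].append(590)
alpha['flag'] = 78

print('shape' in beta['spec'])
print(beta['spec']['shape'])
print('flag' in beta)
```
True
[154, 51, 590]
False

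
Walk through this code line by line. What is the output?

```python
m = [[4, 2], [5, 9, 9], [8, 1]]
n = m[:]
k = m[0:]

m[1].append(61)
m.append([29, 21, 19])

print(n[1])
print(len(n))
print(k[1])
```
[5, 9, 9, 61]
3
[5, 9, 9, 61]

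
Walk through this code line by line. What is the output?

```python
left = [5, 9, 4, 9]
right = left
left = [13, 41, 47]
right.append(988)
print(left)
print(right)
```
[13, 41, 47]
[5, 9, 4, 9, 988]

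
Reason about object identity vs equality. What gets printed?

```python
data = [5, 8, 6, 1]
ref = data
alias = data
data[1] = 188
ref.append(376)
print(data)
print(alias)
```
[5, 188, 6, 1, 376]
[5, 188, 6, 1, 376]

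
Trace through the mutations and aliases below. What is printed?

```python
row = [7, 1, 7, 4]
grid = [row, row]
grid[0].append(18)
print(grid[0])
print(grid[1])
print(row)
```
[7, 1, 7, 4, 18]
[7, 1, 7, 4, 18]
[7, 1, 7, 4, 18]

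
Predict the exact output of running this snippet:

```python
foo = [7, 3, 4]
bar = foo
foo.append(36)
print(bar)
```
[7, 3, 4, 36]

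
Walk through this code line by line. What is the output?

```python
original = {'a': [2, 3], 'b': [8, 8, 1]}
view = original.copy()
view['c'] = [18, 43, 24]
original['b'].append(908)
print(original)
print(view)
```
{'a': [2, 3], 'b': [8, 8, 1, 908]}
{'a': [2, 3], 'b': [8, 8, 1, 908], 'c': [18, 43, 24]}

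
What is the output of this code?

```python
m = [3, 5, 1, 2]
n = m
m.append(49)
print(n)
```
[3, 5, 1, 2, 49]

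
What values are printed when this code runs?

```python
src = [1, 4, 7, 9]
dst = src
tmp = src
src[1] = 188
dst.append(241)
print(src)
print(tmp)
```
[1, 188, 7, 9, 241]
[1, 188, 7, 9, 241]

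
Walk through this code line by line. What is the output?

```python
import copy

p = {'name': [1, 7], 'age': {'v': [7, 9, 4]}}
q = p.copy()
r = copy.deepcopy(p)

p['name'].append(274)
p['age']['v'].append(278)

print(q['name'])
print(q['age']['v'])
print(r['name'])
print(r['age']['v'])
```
[1, 7, 274]
[7, 9, 4, 278]
[1, 7]
[7, 9, 4]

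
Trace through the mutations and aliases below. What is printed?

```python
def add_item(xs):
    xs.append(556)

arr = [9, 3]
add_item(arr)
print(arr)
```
[9, 3, 556]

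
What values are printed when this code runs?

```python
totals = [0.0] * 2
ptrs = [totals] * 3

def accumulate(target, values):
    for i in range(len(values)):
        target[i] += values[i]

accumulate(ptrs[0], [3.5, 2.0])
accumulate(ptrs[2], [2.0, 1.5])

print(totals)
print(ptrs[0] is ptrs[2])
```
[5.5, 3.5]
True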